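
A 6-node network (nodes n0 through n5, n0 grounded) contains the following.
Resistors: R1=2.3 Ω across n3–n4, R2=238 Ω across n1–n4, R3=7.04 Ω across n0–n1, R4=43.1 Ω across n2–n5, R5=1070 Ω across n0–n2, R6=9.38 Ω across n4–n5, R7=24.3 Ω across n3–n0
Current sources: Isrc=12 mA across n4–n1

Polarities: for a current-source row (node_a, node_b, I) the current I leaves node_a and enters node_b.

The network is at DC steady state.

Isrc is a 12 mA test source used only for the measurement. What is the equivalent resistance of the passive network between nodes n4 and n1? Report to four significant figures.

MNA unknowns: 5 node voltages V₁..V_5
R1: Y=0.4348 on G[3,4]
R2: Y=0.004202 on G[1,4]
R3: Y=0.1420 on G[0,1]
R4: Y=0.02320 on G[2,5]
R5: Y=0.0009346 on G[0,2]
R6: Y=0.1066 on G[4,5]
R7: Y=0.04115 on G[3,0]
Isrc: z[4]−=0.012, z[1]+=0.012
solve → V1=0.07419, V2=-0.2610, V3=-0.2501, V4=-0.2738, V5=-0.2715

R_eq = 29.00 Ω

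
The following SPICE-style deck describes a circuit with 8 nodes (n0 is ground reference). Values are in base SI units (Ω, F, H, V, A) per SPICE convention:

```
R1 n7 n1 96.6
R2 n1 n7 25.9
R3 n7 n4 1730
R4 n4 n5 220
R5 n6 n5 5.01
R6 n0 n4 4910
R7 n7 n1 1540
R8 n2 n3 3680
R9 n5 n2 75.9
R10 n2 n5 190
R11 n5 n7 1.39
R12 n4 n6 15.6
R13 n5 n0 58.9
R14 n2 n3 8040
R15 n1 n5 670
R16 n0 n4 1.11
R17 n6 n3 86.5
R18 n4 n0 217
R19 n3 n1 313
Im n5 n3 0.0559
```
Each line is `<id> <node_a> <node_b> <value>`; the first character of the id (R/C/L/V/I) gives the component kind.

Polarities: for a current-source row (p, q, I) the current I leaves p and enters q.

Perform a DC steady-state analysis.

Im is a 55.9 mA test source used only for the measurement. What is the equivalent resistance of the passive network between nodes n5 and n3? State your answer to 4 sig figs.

Element admittances at DC:
  Y(R1) = 0.01035 S between n7,n1
  Y(R2) = 0.03861 S between n1,n7
  Y(R3) = 0.0005780 S between n7,n4
  Y(R4) = 0.004545 S between n4,n5
  Y(R5) = 0.1996 S between n6,n5
  Y(R6) = 0.0002037 S between n0,n4
  Y(R7) = 0.0006494 S between n7,n1
  Y(R8) = 0.0002717 S between n2,n3
  Y(R9) = 0.01318 S between n5,n2
  Y(R10) = 0.005263 S between n2,n5
  Y(R11) = 0.7194 S between n5,n7
  Y(R12) = 0.06410 S between n4,n6
  Y(R13) = 0.01698 S between n5,n0
  Y(R14) = 0.0001244 S between n2,n3
  Y(R15) = 0.001493 S between n1,n5
  Y(R16) = 0.9009 S between n0,n4
  Y(R17) = 0.01156 S between n6,n3
  Y(R18) = 0.004608 S between n4,n0
  Y(R19) = 0.003195 S between n3,n1
  Im: injects 0.0559 A into n3 (from n5)
Assemble and solve the 7×7 MNA system:
  V(n1)=0.09843  V(n2)=-0.06324  V(n3)=3.749  V(n4)=0.002721  V(n5)=-0.1451  V(n6)=0.05284  V(n7)=-0.1293

R_eq = 69.66 Ω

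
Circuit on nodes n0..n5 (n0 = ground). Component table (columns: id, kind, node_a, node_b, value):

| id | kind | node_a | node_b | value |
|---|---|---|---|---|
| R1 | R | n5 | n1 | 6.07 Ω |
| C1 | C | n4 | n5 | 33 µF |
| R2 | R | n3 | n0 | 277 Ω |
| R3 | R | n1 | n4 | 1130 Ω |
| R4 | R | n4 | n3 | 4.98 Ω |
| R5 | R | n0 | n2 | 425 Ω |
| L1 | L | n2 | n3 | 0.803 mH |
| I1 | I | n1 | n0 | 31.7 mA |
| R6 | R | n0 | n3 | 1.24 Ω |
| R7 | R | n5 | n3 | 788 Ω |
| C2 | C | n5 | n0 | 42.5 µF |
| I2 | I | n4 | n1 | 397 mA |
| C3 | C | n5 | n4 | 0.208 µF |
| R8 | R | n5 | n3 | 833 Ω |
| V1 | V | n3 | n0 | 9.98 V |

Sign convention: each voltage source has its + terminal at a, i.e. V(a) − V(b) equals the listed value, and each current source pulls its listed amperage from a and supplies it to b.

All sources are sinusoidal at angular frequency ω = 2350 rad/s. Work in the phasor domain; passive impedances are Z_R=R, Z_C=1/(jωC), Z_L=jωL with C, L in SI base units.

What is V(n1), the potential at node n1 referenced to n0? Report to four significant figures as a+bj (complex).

MNA unknowns: 5 node voltages V₁..V_5 plus 1 source current (V1)
R1: Y=0.1647+0.000j on G[5,1]
C1: Y=0.000+0.07755j on G[4,5]
R2: Y=0.003610+0.000j on G[3,0]
R3: Y=0.0008850+0.000j on G[1,4]
R4: Y=0.2008+0.000j on G[4,3]
R5: Y=0.002353+0.000j on G[0,2]
L1: Y=0.000-0.5299j on G[2,3]
I1: z[1]−=0.0317, z[0]+=0.0317
R6: Y=0.8065+0.000j on G[0,3]
R7: Y=0.001269+0.000j on G[5,3]
C2: Y=0.000+0.09988j on G[5,0]
I2: z[4]−=0.397, z[1]+=0.397
C3: Y=0.000+0.0004888j on G[5,4]
R8: Y=0.001200+0.000j on G[5,3]
V1: row V3−V0=9.98, i_V1 at 3,0
solve → V1=5.975-2.947j, V2=9.980-0.04431j, V3=9.980+0.000j, V4=8.430-1.826j, V5=3.744-2.953j
aux → i_V1=-8.435-0.3739j

5.975-2.947j V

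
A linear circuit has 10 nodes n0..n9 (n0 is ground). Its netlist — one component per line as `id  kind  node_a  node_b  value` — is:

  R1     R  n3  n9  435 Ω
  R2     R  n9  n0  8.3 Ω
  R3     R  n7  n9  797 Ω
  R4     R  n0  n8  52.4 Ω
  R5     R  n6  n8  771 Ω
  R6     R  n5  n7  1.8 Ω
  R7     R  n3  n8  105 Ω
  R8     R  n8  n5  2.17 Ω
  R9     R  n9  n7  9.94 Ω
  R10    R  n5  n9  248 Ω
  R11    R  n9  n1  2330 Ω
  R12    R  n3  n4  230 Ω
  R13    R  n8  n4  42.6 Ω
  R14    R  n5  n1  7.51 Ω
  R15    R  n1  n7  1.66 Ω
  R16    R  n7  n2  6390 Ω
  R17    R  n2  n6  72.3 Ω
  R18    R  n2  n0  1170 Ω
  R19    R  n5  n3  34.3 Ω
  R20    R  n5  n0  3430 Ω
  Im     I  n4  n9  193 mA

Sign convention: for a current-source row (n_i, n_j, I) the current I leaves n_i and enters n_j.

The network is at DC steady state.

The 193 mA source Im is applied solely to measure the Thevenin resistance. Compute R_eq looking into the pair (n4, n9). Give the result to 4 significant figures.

Apply KCL at each of the 9 non-ground nodes and solve the resulting linear system.
Node n1: branches {R11, R14, R15} → V_1 = -1.205
Node n2: branches {R16, R17, R18} → V_2 = -0.9903
Node n3: branches {R1, R7, R12, R19} → V_3 = -2.064
Node n4: branches {R12, R13, Im} → V_4 = -8.678
Node n5: branches {R6, R8, R10, R14, R19, R20} → V_5 = -1.388
Node n6: branches {R5, R17} → V_6 = -1.049
Node n7: branches {R3, R6, R9, R15, R16} → V_7 = -1.166
Node n8: branches {R4, R5, R7, R8, R13} → V_8 = -1.681
Node n9: branches {R1, R2, R3, R9, R10, R11, Im} → V_9 = 0.2766

R_eq = 46.40 Ω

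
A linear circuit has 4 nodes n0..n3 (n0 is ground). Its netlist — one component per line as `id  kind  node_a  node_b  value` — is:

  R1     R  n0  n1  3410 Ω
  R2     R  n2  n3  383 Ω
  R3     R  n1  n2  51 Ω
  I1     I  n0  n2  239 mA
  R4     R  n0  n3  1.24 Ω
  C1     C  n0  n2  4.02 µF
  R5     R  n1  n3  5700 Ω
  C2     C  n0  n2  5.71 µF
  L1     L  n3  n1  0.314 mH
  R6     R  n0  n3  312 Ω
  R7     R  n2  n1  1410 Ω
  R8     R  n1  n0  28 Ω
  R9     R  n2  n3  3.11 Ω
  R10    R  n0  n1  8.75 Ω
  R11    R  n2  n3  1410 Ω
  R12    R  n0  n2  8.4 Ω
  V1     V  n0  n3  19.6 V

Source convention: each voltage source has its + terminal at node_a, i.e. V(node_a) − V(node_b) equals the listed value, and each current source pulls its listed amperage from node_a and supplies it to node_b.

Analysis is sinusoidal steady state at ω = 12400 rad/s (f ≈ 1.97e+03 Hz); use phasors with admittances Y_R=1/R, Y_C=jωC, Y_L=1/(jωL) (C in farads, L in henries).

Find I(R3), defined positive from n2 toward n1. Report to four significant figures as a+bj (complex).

MNA unknowns: 3 node voltages V₁..V_3 plus 1 source current (V1)
R1: Y=0.0002933+0.000j on G[0,1]
R2: Y=0.002611+0.000j on G[2,3]
R3: Y=0.01961+0.000j on G[1,2]
I1: z[0]−=0.239, z[2]+=0.239
R4: Y=0.8065+0.000j on G[0,3]
C1: Y=0.000+0.04985j on G[0,2]
R5: Y=0.0001754+0.000j on G[1,3]
C2: Y=0.000+0.07080j on G[0,2]
L1: Y=0.000-0.2568j on G[3,1]
R6: Y=0.003205+0.000j on G[0,3]
R7: Y=0.0007092+0.000j on G[2,1]
R8: Y=0.03571+0.000j on G[1,0]
R9: Y=0.3215+0.000j on G[2,3]
R10: Y=0.1143+0.000j on G[0,1]
R11: Y=0.0007092+0.000j on G[2,3]
R12: Y=0.1190+0.000j on G[0,2]
V1: row V0−V3=19.6, i_V1 at 0,3
solve → V1=-14.27+8.458j, V2=-12.86+3.713j, V3=-19.60+0.000j
aux → i_V1=-20.23+0.1615j

0.02762-0.09305j A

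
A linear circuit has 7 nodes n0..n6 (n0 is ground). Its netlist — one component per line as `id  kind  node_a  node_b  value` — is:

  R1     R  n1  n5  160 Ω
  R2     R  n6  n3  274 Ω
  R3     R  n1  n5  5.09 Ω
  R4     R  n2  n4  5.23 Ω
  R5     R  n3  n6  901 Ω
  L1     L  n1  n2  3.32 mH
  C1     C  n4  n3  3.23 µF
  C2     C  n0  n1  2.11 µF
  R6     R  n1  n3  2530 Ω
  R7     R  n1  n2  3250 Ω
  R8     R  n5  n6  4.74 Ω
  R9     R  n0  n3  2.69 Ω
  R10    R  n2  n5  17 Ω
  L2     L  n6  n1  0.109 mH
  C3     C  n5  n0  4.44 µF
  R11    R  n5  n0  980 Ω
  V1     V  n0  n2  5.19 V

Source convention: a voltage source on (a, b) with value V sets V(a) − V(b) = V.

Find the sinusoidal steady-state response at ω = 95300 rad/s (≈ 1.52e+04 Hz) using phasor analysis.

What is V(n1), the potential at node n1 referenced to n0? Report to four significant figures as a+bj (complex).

0.2349+0.4968j V

MNA unknowns: 6 node voltages V₁..V_6 plus 1 source current (V1)
R1: Y=0.006250+0.000j on G[1,5]
R2: Y=0.003650+0.000j on G[6,3]
R3: Y=0.1965+0.000j on G[1,5]
R4: Y=0.1912+0.000j on G[2,4]
R5: Y=0.001110+0.000j on G[3,6]
L1: Y=0.000-0.003161j on G[1,2]
C1: Y=0.000+0.3078j on G[4,3]
C2: Y=0.000+0.2011j on G[0,1]
R6: Y=0.0003953+0.000j on G[1,3]
R7: Y=0.0003077+0.000j on G[1,2]
R8: Y=0.2110+0.000j on G[5,6]
R9: Y=0.3717+0.000j on G[0,3]
R10: Y=0.05882+0.000j on G[2,5]
L2: Y=0.000-0.09627j on G[6,1]
C3: Y=0.000+0.4231j on G[5,0]
R11: Y=0.001020+0.000j on G[5,0]
V1: row V0−V2=5.19, i_V1 at 0,2
solve → V1=0.2349+0.4968j, V2=-5.190+0.000j, V3=-1.493-0.6120j, V4=-2.248+1.215j, V5=-0.1521+0.4889j, V6=-0.1005+0.3149j
aux → i_V1=-0.8621-0.2441j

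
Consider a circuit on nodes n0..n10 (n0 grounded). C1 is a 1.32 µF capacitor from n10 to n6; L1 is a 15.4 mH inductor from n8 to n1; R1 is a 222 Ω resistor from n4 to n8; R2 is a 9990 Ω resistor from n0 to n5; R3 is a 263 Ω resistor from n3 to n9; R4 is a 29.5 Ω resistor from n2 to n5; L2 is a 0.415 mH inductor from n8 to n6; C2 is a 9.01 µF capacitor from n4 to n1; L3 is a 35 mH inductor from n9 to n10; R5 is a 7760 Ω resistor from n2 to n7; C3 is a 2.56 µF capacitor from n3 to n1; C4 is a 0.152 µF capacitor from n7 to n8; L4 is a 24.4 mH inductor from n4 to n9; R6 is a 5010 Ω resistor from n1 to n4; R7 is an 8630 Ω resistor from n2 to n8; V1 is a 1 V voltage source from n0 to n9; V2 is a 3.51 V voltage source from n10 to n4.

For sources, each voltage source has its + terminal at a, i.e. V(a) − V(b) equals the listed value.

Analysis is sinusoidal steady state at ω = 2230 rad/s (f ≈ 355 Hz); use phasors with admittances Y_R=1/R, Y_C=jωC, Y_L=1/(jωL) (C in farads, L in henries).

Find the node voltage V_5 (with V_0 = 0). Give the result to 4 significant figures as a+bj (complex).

MNA unknowns: 10 node voltages V₁..V_10 plus 2 source currents (V1, V2)
C1: Y=0.000+0.002944j on G[10,6]
L1: Y=0.000-0.02912j on G[8,1]
R1: Y=0.004505+0.000j on G[4,8]
R2: Y=0.0001001+0.000j on G[0,5]
R3: Y=0.003802+0.000j on G[3,9]
R4: Y=0.03390+0.000j on G[2,5]
L2: Y=0.000-1.081j on G[8,6]
C2: Y=0.000+0.02009j on G[4,1]
L3: Y=0.000-0.01281j on G[9,10]
R5: Y=0.0001289+0.000j on G[2,7]
C3: Y=0.000+0.005709j on G[3,1]
C4: Y=0.000+0.0003390j on G[7,8]
L4: Y=0.000-0.01838j on G[4,9]
R6: Y=0.0001996+0.000j on G[1,4]
R7: Y=0.0001159+0.000j on G[2,8]
V1: row V0−V9=1, i_V1 at 0,9
V2: row V10−V4=3.51, i_V2 at 10,4
solve → V1=-1.911+0.02623j, V2=-1.583-0.09804j, V3=-1.643-0.4020j, V4=-2.491+0.08344j, V5=-1.578-0.09775j, V6=-2.267-0.01454j, V7=-2.201-0.2493j, V8=-2.258-0.01427j, V9=-1.000+0.000j, V10=1.019+0.08344j
aux → i_V1=-0.0001580-9.785e-06j, i_V2=-0.0007807+0.01619j

-1.578-0.09775j V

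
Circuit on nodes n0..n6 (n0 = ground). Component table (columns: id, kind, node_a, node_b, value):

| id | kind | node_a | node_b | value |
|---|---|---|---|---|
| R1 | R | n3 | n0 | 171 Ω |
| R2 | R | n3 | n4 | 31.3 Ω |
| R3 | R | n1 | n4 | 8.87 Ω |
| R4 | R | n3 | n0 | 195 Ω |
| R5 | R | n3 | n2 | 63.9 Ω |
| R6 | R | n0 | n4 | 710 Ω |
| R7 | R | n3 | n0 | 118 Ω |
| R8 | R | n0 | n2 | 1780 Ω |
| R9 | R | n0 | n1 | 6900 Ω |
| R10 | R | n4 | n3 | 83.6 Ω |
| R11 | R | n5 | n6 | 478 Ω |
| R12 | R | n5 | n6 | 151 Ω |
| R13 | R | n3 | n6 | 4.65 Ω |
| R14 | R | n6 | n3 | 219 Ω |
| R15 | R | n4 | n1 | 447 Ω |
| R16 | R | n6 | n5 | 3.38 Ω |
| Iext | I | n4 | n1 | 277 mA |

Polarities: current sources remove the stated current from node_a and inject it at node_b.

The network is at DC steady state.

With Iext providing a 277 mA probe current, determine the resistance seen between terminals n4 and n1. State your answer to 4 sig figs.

MNA unknowns: 6 node voltages V₁..V_6
R1: Y=0.005848 on G[3,0]
R2: Y=0.03195 on G[3,4]
R3: Y=0.1127 on G[1,4]
R4: Y=0.005128 on G[3,0]
R5: Y=0.01565 on G[3,2]
R6: Y=0.001408 on G[0,4]
R7: Y=0.008475 on G[3,0]
R8: Y=0.0005618 on G[0,2]
R9: Y=0.0001449 on G[0,1]
R10: Y=0.01196 on G[4,3]
R11: Y=0.002092 on G[5,6]
R12: Y=0.006623 on G[5,6]
R13: Y=0.2151 on G[3,6]
R14: Y=0.004566 on G[6,3]
R15: Y=0.002237 on G[4,1]
R16: Y=0.2959 on G[6,5]
Iext: z[4]−=0.277, z[1]+=0.277
solve → V1=2.383, V2=-0.01513, V3=-0.01567, V4=-0.02281, V5=-0.01567, V6=-0.01567

R_eq = 8.687 Ω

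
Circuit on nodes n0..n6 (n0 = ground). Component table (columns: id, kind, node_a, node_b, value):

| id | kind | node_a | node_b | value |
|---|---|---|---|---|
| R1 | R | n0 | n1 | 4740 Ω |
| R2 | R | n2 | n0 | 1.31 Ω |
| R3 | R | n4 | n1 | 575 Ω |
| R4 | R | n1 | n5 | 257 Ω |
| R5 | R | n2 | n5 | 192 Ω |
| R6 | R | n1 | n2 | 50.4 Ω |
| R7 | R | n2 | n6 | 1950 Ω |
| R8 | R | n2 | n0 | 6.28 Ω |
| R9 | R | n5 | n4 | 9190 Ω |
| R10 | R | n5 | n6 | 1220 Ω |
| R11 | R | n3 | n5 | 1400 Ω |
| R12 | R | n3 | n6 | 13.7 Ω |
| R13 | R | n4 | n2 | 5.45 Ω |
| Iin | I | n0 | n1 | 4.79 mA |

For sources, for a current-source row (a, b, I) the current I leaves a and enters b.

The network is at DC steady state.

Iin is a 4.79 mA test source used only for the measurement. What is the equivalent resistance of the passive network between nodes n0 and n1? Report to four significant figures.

R_eq = 42.58 Ω

Element admittances at DC:
  Y(R1) = 0.0002110 S between n0,n1
  Y(R2) = 0.7634 S between n2,n0
  Y(R3) = 0.001739 S between n4,n1
  Y(R4) = 0.003891 S between n1,n5
  Y(R5) = 0.005208 S between n2,n5
  Y(R6) = 0.01984 S between n1,n2
  Y(R7) = 0.0005128 S between n2,n6
  Y(R8) = 0.1592 S between n2,n0
  Y(R9) = 0.0001088 S between n5,n4
  Y(R10) = 0.0008197 S between n5,n6
  Y(R11) = 0.0007143 S between n3,n5
  Y(R12) = 0.07299 S between n3,n6
  Y(R13) = 0.1835 S between n4,n2
  Iin: injects 0.00479 A into n1 (from n0)
Assemble and solve the 6×6 MNA system:
  V(n1)=0.2040  V(n2)=0.005145  V(n3)=0.06573  V(n4)=0.007058  V(n5)=0.08582  V(n6)=0.06554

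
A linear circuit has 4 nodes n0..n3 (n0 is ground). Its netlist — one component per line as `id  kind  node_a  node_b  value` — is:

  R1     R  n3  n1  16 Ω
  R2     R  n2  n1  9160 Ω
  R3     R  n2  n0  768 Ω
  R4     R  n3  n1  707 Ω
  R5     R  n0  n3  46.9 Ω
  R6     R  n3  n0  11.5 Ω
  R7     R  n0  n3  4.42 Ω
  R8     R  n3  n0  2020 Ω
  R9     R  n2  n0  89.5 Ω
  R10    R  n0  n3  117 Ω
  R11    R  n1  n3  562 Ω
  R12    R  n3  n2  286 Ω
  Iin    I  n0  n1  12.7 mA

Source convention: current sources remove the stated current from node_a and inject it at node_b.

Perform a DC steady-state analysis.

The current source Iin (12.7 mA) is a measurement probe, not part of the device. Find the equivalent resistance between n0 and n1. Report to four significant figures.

R_eq = 18.08 Ω

Apply KCL at each of the 3 non-ground nodes and solve the resulting linear system.
Node n1: branches {R1, R2, R4, R11, Iin} → V_1 = 0.2296
Node n2: branches {R2, R3, R9, R12} → V_2 = 0.009521
Node n3: branches {R1, R4, R5, R6, R7, R8, R10, R11, R12} → V_3 = 0.03662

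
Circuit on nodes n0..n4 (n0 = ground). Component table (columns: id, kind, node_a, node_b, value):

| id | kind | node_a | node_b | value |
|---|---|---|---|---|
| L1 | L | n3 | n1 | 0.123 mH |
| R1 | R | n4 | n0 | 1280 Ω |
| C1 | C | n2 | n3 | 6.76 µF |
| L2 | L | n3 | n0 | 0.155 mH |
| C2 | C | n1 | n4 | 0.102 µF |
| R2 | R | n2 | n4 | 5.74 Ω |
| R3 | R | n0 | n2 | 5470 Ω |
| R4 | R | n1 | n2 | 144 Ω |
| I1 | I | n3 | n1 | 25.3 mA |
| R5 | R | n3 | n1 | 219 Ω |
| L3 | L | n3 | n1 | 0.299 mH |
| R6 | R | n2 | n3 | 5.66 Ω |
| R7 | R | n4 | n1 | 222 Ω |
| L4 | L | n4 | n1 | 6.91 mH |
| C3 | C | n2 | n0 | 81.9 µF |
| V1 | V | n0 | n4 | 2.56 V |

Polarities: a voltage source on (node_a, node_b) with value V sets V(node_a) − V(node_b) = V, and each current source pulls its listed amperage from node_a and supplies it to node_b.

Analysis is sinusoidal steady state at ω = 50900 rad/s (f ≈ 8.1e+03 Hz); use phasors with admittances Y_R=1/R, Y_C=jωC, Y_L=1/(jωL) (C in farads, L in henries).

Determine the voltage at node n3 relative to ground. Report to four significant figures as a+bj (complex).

-0.08982+0.1632j V

Apply KCL at each of the 4 non-ground nodes and solve the resulting linear system.
Node n1: branches {L1, C2, R4, I1, R5, L3, R7, L4} → V_1 = -0.05431+0.2284j
Node n2: branches {C1, R2, R3, R4, R6, C3} → V_2 = -0.009165+0.1141j
Node n3: branches {L1, C1, L2, I1, R5, L3, R6} → V_3 = -0.08982+0.1632j
Node n4: branches {R1, C2, R2, R7, L4, V1} → V_4 = -2.560+0.000j
Source currents: i(V1)=-0.4571-0.02680j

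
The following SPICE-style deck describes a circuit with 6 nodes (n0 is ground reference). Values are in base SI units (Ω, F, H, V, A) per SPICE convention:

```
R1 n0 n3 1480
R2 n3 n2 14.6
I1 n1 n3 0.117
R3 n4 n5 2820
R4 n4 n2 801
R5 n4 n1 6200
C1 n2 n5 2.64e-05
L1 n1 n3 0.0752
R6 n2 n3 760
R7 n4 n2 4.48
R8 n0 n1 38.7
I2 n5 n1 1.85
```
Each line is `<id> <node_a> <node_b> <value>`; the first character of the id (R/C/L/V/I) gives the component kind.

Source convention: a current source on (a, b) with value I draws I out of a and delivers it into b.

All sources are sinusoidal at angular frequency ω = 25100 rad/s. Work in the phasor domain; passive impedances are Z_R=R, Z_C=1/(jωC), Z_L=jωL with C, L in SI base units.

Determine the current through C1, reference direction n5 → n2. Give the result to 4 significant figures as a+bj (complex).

-1.850-0.0007442j A

Apply KCL at each of the 5 non-ground nodes and solve the resulting linear system.
Node n1: branches {I1, R5, L1, R8, I2} → V_1 = 37.92+24.52j
Node n2: branches {R2, R4, C1, R6, R7} → V_2 = -1473-935.5j
Node n3: branches {R1, R2, I1, L1, R6} → V_3 = -1450-937.7j
Node n4: branches {R3, R4, R5, R7} → V_4 = -1472-934.8j
Node n5: branches {R3, C1, I2} → V_5 = -1473-932.7j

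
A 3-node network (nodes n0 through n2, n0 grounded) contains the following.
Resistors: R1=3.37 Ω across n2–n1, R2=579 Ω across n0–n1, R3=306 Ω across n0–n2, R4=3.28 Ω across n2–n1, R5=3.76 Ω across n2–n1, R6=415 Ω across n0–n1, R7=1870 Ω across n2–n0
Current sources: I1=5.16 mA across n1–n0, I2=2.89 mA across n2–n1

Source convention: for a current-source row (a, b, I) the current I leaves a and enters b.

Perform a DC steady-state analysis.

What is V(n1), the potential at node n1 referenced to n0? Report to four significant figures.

MNA unknowns: 2 node voltages V₁..V_2
R1: Y=0.2967 on G[2,1]
R2: Y=0.001727 on G[0,1]
R3: Y=0.003268 on G[0,2]
R4: Y=0.3049 on G[2,1]
R5: Y=0.2660 on G[2,1]
I1: z[1]−=0.00516, z[0]+=0.00516
R6: Y=0.002410 on G[0,1]
R7: Y=0.0005348 on G[2,0]
I2: z[2]−=0.00289, z[1]+=0.00289
solve → V1=-0.6497, V2=-0.6502

-0.6497 V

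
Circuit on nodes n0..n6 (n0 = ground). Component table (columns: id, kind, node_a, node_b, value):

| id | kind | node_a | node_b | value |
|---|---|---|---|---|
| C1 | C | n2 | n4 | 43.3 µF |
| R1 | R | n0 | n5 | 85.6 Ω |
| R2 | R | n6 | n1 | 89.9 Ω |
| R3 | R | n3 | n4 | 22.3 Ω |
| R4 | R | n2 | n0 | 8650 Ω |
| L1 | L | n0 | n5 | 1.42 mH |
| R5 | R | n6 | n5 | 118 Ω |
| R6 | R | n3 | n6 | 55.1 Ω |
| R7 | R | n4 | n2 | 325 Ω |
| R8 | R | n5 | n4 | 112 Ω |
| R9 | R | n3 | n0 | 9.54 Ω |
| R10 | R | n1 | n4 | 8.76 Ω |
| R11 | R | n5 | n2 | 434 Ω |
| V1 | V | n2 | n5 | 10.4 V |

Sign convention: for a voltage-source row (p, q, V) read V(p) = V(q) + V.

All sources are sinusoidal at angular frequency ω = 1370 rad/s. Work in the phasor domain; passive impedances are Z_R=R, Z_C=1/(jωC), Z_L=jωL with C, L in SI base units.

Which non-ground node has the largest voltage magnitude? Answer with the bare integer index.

2

Apply KCL at each of the 6 non-ground nodes and solve the resulting linear system.
Node n1: branches {R2, R10} → V_1 = 6.504+4.301j
Node n2: branches {C1, R4, R7, R11, V1} → V_2 = 10.68-0.4481j
Node n3: branches {R3, R6, R9} → V_3 = 2.155+1.413j
Node n4: branches {C1, R3, R7, R8, R10} → V_4 = 6.844+4.540j
Node n5: branches {R1, L1, R5, R8, R11, V1} → V_5 = 0.2778-0.4481j
Node n6: branches {R2, R5, R6} → V_6 = 3.015+1.846j
Source currents: i(V1)=-0.3329-0.2120j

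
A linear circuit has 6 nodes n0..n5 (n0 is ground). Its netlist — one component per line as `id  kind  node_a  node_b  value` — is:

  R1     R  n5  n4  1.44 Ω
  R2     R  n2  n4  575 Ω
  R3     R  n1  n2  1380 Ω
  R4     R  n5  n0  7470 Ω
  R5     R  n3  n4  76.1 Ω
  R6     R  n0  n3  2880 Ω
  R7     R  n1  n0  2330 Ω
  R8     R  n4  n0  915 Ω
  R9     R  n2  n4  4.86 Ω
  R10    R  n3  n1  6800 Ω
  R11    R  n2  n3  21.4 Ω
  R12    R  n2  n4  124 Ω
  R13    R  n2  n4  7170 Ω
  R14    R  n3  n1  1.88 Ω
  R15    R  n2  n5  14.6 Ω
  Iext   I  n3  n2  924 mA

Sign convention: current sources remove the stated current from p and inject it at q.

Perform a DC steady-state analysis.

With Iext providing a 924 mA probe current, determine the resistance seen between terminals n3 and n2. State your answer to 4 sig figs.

R_eq = 16.55 Ω

MNA unknowns: 5 node voltages V₁..V_5
R1: Y=0.6944 on G[5,4]
R2: Y=0.001739 on G[2,4]
R3: Y=0.0007246 on G[1,2]
R4: Y=0.0001339 on G[5,0]
R5: Y=0.01314 on G[3,4]
R6: Y=0.0003472 on G[0,3]
R7: Y=0.0004292 on G[1,0]
R8: Y=0.001093 on G[4,0]
R9: Y=0.2058 on G[2,4]
R10: Y=0.0001471 on G[3,1]
R11: Y=0.04673 on G[2,3]
R12: Y=0.008065 on G[2,4]
R13: Y=0.0001395 on G[2,4]
R14: Y=0.5319 on G[3,1]
R15: Y=0.06849 on G[2,5]
Iext: z[3]−=0.924, z[2]+=0.924
solve → V1=-8.909, V2=6.353, V3=-8.937, V4=5.639, V5=5.702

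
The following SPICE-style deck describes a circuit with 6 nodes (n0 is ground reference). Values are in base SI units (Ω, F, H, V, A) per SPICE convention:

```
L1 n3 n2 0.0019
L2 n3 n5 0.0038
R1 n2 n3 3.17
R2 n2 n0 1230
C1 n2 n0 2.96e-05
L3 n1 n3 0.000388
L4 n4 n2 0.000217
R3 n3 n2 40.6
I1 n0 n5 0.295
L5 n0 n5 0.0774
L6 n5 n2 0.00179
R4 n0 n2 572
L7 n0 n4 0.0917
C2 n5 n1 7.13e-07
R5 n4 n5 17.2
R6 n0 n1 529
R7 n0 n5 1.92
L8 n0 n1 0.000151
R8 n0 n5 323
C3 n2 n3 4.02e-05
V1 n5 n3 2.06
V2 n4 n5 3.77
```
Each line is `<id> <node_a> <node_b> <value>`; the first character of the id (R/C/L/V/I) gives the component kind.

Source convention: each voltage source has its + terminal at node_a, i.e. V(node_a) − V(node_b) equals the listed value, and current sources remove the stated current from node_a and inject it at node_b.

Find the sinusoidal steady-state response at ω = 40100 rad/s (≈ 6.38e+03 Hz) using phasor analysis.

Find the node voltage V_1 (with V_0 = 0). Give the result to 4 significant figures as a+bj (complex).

MNA unknowns: 5 node voltages V₁..V_5 plus 2 source currents (V1, V2)
L1: Y=0.000-0.01313j on G[3,2]
L2: Y=0.000-0.006563j on G[3,5]
R1: Y=0.3155+0.000j on G[2,3]
R2: Y=0.0008130+0.000j on G[2,0]
C1: Y=0.000+1.187j on G[2,0]
L3: Y=0.000-0.06427j on G[1,3]
L4: Y=0.000-0.1149j on G[4,2]
R3: Y=0.02463+0.000j on G[3,2]
I1: z[0]−=0.295, z[5]+=0.295
L5: Y=0.000-0.0003222j on G[0,5]
L6: Y=0.000-0.01393j on G[5,2]
R4: Y=0.001748+0.000j on G[0,2]
L7: Y=0.000-0.0002719j on G[0,4]
C2: Y=0.000+0.02859j on G[5,1]
R5: Y=0.05814+0.000j on G[4,5]
R6: Y=0.001890+0.000j on G[0,1]
R7: Y=0.5208+0.000j on G[0,5]
L8: Y=0.000-0.1652j on G[0,1]
R8: Y=0.003096+0.000j on G[0,5]
C3: Y=0.000+1.612j on G[2,3]
V1: row V5−V3=2.06, i_V1 at 5,3
V2: row V4−V5=3.77, i_V2 at 4,5
solve → V1=-0.3675+0.1632j, V2=-0.4475+0.4942j, V3=-0.4264+0.8988j, V4=5.404+0.8988j, V5=1.634+0.8988j
aux → i_V1=-0.5926+0.1888j, i_V2=-0.2659+0.6739j

-0.3675+0.1632j V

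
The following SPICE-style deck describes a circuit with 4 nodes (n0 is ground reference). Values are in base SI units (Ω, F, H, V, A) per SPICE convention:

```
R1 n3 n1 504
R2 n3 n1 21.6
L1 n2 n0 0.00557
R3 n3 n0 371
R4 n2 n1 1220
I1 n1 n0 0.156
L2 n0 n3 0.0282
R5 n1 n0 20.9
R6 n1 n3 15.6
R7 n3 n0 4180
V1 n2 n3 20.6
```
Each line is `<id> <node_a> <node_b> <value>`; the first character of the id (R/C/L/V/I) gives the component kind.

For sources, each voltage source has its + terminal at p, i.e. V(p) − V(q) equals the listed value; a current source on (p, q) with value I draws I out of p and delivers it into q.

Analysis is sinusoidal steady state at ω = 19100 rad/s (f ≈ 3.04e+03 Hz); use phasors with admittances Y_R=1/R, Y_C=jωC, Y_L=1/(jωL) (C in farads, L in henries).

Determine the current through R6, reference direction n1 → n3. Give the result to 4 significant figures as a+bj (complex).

0.02754-0.07533j A

Apply KCL at each of the 3 non-ground nodes and solve the resulting linear system.
Node n1: branches {R1, R2, R4, I1, R5, R6} → V_1 = -3.924+2.780j
Node n2: branches {L1, R4, V1} → V_2 = 16.25+3.955j
Node n3: branches {R1, R2, R3, L2, R6, R7, V1} → V_3 = -4.353+3.955j
Source currents: i(V1)=-0.05371+0.1517j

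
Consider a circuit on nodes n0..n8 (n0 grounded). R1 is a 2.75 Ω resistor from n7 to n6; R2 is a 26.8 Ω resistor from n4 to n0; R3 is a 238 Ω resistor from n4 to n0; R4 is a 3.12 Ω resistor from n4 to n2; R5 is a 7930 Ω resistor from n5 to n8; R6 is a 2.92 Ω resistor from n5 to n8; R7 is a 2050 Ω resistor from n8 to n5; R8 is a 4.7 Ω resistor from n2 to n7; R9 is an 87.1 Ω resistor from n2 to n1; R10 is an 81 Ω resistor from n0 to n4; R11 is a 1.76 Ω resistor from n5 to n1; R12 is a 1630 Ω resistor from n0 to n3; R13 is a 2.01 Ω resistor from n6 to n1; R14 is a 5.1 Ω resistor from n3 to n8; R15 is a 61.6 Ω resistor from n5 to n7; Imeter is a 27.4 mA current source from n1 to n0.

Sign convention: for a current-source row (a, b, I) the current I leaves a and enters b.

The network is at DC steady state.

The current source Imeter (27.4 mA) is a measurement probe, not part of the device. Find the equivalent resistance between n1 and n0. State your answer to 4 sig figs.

R_eq = 29.41 Ω

MNA unknowns: 8 node voltages V₁..V_8
R1: Y=0.3636 on G[7,6]
R2: Y=0.03731 on G[4,0]
R3: Y=0.004202 on G[4,0]
R4: Y=0.3205 on G[4,2]
R5: Y=0.0001261 on G[5,8]
R6: Y=0.3425 on G[5,8]
R7: Y=0.0004878 on G[8,5]
R8: Y=0.2128 on G[2,7]
R9: Y=0.01148 on G[2,1]
R10: Y=0.01235 on G[0,4]
R11: Y=0.5682 on G[5,1]
R12: Y=0.0006135 on G[0,3]
R13: Y=0.4975 on G[6,1]
R14: Y=0.1961 on G[3,8]
R15: Y=0.01623 on G[5,7]
Imeter: z[1]−=0.0274, z[0]+=0.0274
solve → V1=-0.8060, V2=-0.5836, V3=-0.7982, V4=-0.4996, V5=-0.8021, V6=-0.7604, V7=-0.6981, V8=-0.8007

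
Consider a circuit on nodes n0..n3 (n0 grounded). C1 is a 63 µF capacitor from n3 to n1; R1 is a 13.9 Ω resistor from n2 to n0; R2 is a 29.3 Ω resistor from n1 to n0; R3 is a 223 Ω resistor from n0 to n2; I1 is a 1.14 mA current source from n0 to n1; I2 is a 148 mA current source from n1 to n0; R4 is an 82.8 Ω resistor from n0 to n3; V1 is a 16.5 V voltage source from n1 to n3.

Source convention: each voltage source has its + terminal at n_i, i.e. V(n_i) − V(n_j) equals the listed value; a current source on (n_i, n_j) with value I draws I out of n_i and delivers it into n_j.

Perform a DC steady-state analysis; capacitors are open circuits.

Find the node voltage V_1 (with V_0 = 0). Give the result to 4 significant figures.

Element admittances at DC:
  Y(C1) = 0.000 S between n3,n1
  Y(R1) = 0.07194 S between n2,n0
  Y(R2) = 0.03413 S between n1,n0
  Y(R3) = 0.004484 S between n0,n2
  I1: injects 0.00114 A into n1 (from n0)
  I2: injects 0.148 A into n0 (from n1)
  Y(R4) = 0.01208 S between n0,n3
  V1: constraint V(n1)−V(n3) = 16.5
Assemble and solve the 4×4 MNA system:
  V(n1)=1.134  V(n2)=0.000  V(n3)=-15.37
  i(V1)=-0.1856

1.134 V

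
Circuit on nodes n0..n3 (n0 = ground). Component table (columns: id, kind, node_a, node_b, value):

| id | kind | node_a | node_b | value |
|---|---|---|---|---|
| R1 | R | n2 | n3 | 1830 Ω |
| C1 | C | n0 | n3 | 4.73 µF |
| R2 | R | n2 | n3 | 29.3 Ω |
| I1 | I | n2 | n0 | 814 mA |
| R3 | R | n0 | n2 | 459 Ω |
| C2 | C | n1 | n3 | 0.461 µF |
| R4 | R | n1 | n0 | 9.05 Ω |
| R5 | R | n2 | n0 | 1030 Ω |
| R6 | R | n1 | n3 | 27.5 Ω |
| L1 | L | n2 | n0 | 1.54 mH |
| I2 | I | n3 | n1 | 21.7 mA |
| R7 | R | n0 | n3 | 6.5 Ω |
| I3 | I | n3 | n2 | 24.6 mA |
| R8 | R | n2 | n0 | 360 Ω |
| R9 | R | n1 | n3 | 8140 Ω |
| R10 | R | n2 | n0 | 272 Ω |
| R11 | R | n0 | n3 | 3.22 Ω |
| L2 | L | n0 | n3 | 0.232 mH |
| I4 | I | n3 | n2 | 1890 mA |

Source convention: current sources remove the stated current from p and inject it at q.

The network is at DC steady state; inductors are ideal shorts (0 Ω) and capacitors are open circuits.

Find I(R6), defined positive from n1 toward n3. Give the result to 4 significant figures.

Element admittances at DC:
  Y(R1) = 0.0005464 S between n2,n3
  Y(C1) = 0.000 S between n0,n3
  Y(R2) = 0.03413 S between n2,n3
  I1: injects 0.814 A into n0 (from n2)
  Y(R3) = 0.002179 S between n0,n2
  Y(C2) = 0.000 S between n1,n3
  Y(R4) = 0.1105 S between n1,n0
  Y(R5) = 0.0009709 S between n2,n0
  Y(R6) = 0.03636 S between n1,n3
  L1: short n2↔n0 (DC inductor)
  I2: injects 0.0217 A into n1 (from n3)
  Y(R7) = 0.1538 S between n0,n3
  I3: injects 0.0246 A into n2 (from n3)
  Y(R8) = 0.002778 S between n2,n0
  Y(R9) = 0.0001229 S between n1,n3
  Y(R10) = 0.003676 S between n2,n0
  Y(R11) = 0.3106 S between n0,n3
  L2: short n0↔n3 (DC inductor)
  I4: injects 1.89 A into n2 (from n3)
Assemble and solve the 5×5 MNA system:
  V(n1)=0.1476  V(n2)=0.000  V(n3)=0.000
  i(L1)=1.101  i(L2)=1.931

0.005369 A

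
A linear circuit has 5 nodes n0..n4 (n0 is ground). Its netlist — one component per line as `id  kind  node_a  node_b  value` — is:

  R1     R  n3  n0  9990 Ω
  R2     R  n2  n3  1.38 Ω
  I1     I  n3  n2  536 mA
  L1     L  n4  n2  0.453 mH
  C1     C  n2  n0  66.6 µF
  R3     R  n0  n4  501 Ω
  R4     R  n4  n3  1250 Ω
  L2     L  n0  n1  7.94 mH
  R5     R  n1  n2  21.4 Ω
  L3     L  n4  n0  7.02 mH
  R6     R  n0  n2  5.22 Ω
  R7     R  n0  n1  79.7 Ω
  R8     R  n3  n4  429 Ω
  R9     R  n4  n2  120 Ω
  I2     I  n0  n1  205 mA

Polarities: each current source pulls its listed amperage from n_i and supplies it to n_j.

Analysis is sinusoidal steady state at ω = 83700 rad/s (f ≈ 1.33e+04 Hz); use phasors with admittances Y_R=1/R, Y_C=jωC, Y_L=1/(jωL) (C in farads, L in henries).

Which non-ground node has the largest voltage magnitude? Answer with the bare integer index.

MNA unknowns: 4 node voltages V₁..V_4
R1: Y=0.0001001+0.000j on G[3,0]
R2: Y=0.7246+0.000j on G[2,3]
I1: z[3]−=0.536, z[2]+=0.536
L1: Y=0.000-0.02637j on G[4,2]
C1: Y=0.000+5.574j on G[2,0]
R3: Y=0.001996+0.000j on G[0,4]
R4: Y=0.0008000+0.000j on G[4,3]
L2: Y=0.000-0.001505j on G[0,1]
R5: Y=0.04673+0.000j on G[1,2]
L3: Y=0.000-0.001702j on G[4,0]
R6: Y=0.1916+0.000j on G[0,2]
R7: Y=0.01255+0.000j on G[0,1]
R8: Y=0.002331+0.000j on G[3,4]
R9: Y=0.008333+0.000j on G[4,2]
I2: z[0]−=0.205, z[1]+=0.205
solve → V1=3.458+0.06495j, V2=0.001807-0.02896j, V3=-0.7347-0.02924j, V4=-0.03132-0.09360j

1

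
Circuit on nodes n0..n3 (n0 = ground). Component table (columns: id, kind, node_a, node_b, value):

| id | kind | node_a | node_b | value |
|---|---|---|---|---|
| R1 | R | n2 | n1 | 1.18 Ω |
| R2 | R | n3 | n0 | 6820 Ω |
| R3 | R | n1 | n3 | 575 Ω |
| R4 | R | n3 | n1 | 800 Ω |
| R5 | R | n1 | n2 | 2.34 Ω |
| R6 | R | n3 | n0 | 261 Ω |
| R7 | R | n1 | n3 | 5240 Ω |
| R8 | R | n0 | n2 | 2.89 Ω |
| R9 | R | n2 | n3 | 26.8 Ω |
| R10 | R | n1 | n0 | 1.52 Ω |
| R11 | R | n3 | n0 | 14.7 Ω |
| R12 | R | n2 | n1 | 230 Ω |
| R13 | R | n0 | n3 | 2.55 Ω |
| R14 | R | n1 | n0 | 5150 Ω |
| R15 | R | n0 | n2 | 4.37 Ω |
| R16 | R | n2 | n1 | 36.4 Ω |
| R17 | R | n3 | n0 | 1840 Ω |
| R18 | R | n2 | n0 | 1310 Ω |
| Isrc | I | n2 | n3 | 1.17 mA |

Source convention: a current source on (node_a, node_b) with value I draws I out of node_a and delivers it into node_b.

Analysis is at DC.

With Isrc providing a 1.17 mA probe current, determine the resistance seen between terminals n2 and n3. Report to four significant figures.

Element admittances at DC:
  Y(R1) = 0.8475 S between n2,n1
  Y(R2) = 0.0001466 S between n3,n0
  Y(R3) = 0.001739 S between n1,n3
  Y(R4) = 0.001250 S between n3,n1
  Y(R5) = 0.4274 S between n1,n2
  Y(R6) = 0.003831 S between n3,n0
  Y(R7) = 0.0001908 S between n1,n3
  Y(R8) = 0.3460 S between n0,n2
  Y(R9) = 0.03731 S between n2,n3
  Y(R10) = 0.6579 S between n1,n0
  Y(R11) = 0.06803 S between n3,n0
  Y(R12) = 0.004348 S between n2,n1
  Y(R13) = 0.3922 S between n0,n3
  Y(R14) = 0.0001942 S between n1,n0
  Y(R15) = 0.2288 S between n0,n2
  Y(R16) = 0.02747 S between n2,n1
  Y(R17) = 0.0005435 S between n3,n0
  Y(R18) = 0.0007634 S between n2,n0
  Isrc: injects 0.00117 A into n3 (from n2)
Assemble and solve the 3×3 MNA system:
  V(n1)=-0.0006792  V(n2)=-0.001028  V(n3)=0.002236

R_eq = 2.790 Ω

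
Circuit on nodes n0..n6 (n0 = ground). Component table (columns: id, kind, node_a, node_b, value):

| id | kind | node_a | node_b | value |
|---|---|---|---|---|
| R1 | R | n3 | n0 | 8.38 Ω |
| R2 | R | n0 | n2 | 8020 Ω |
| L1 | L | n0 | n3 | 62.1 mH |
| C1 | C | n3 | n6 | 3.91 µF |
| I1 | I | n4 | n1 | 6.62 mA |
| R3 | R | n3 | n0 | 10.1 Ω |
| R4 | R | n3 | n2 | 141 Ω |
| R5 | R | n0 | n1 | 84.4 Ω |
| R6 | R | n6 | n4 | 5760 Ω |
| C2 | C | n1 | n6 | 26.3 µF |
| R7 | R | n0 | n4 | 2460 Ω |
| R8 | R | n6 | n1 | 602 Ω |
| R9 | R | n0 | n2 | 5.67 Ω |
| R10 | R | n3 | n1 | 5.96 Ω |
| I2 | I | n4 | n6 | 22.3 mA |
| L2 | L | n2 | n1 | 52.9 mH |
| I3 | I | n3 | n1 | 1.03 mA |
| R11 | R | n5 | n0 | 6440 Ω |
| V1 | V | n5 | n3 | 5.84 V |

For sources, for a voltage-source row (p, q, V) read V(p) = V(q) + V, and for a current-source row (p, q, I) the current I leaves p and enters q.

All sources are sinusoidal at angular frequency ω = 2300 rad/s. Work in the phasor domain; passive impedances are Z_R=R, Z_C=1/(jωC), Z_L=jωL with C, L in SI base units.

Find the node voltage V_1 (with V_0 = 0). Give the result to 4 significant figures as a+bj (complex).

0.1785+0.01086j V

MNA unknowns: 6 node voltages V₁..V_6 plus 1 source current (V1)
R1: Y=0.1193+0.000j on G[3,0]
R2: Y=0.0001247+0.000j on G[0,2]
L1: Y=0.000-0.007001j on G[0,3]
C1: Y=0.000+0.008993j on G[3,6]
I1: z[4]−=0.00662, z[1]+=0.00662
R3: Y=0.09901+0.000j on G[3,0]
R4: Y=0.007092+0.000j on G[3,2]
R5: Y=0.01185+0.000j on G[0,1]
R6: Y=0.0001736+0.000j on G[6,4]
C2: Y=0.000+0.06049j on G[1,6]
R7: Y=0.0004065+0.000j on G[0,4]
R8: Y=0.001661+0.000j on G[6,1]
R9: Y=0.1764+0.000j on G[0,2]
R10: Y=0.1678+0.000j on G[3,1]
I2: z[4]−=0.0223, z[6]+=0.0223
L2: Y=0.000-0.008219j on G[2,1]
I3: z[3]−=0.00103, z[1]+=0.00103
R11: Y=0.0001553+0.000j on G[5,0]
V1: row V5−V3=5.84, i_V1 at 5,3
solve → V1=0.1785+0.01086j, V2=0.003741-0.007513j, V3=0.07555+0.008004j, V4=-49.80-0.05560j, V5=5.916+0.008004j, V6=0.1702-0.1858j
aux → i_V1=-0.0009186-1.243e-06j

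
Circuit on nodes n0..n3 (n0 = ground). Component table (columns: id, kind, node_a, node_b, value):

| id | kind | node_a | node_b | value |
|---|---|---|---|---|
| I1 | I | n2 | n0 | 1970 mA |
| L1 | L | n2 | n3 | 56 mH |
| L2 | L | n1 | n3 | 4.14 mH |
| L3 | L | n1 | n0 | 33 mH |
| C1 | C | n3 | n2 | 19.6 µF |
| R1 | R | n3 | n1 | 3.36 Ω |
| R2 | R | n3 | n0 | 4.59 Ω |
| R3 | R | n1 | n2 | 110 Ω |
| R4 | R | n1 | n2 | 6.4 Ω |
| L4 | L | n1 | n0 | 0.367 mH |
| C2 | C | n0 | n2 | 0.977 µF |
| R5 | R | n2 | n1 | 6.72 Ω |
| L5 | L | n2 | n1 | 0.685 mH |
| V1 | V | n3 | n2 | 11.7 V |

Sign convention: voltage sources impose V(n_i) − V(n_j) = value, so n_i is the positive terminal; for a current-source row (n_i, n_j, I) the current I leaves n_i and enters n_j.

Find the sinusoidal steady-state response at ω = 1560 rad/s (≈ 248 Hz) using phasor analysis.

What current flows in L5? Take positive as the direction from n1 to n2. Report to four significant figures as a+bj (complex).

3.350-4.463j A

Apply KCL at each of the 3 non-ground nodes and solve the resulting linear system.
Node n1: branches {L2, L3, R1, R3, R4, L4, R5, L5} → V_1 = -0.6796-1.891j
Node n2: branches {I1, L1, C1, R3, R4, C2, R5, L5, V1} → V_2 = -5.449-5.471j
Node n3: branches {L1, L2, C1, R1, R2, V1} → V_3 = 6.251-5.471j
Source currents: i(V1)=-2.870+3.107j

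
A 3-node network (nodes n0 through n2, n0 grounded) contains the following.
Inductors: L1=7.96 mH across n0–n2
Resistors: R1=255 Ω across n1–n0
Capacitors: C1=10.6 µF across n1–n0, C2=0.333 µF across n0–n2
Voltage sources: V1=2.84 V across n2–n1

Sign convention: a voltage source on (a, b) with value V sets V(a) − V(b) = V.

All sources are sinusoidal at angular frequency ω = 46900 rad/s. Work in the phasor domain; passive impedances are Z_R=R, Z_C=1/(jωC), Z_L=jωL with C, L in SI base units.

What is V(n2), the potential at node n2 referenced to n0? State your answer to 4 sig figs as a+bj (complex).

2.768-0.0005538j V

Element admittances at ω=46900 rad/s:
  Y(L1) = 0.000-0.002679j S between n0,n2
  Y(R1) = 0.003922+0.000j S between n1,n0
  Y(C1) = 0.000+0.4971j S between n1,n0
  Y(C2) = 0.000+0.01562j S between n0,n2
  V1: constraint V(n2)−V(n1) = 2.84
Assemble and solve the 3×3 MNA system:
  V(n1)=-0.07204-0.0005538j  V(n2)=2.768-0.0005538j
  i(V1)=-7.166e-06-0.03581j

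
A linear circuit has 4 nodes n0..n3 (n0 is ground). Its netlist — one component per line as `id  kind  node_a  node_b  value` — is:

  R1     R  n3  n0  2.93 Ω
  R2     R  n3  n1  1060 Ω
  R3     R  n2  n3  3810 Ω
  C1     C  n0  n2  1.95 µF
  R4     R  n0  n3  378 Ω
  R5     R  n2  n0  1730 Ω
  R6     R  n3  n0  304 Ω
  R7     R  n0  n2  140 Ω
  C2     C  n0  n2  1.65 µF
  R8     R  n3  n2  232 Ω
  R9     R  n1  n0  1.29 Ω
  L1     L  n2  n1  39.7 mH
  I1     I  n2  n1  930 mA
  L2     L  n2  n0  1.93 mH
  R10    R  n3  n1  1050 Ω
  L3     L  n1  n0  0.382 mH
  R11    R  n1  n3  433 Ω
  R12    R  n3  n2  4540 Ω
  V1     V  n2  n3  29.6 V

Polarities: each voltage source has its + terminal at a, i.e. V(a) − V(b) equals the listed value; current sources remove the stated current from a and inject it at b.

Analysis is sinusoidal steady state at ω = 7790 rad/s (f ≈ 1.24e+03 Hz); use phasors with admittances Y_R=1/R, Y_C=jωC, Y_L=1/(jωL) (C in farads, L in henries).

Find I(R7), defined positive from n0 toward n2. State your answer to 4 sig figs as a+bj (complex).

MNA unknowns: 3 node voltages V₁..V_3 plus 1 source current (V1)
R1: Y=0.3413+0.000j on G[3,0]
R2: Y=0.0009434+0.000j on G[3,1]
R3: Y=0.0002625+0.000j on G[2,3]
C1: Y=0.000+0.01519j on G[0,2]
R4: Y=0.002646+0.000j on G[0,3]
R5: Y=0.0005780+0.000j on G[2,0]
R6: Y=0.003289+0.000j on G[3,0]
R7: Y=0.007143+0.000j on G[0,2]
C2: Y=0.000+0.01285j on G[0,2]
R8: Y=0.004310+0.000j on G[3,2]
R9: Y=0.7752+0.000j on G[1,0]
L1: Y=0.000-0.003233j on G[2,1]
I1: z[2]−=0.93, z[1]+=0.93
L2: Y=0.000-0.06651j on G[2,0]
R10: Y=0.0009524+0.000j on G[3,1]
L3: Y=0.000-0.3360j on G[1,0]
R11: Y=0.002309+0.000j on G[1,3]
R12: Y=0.0002203+0.000j on G[3,2]
V1: row V2−V3=29.6, i_V1 at 2,3
solve → V1=1.031+0.3571j, V2=26.04+3.018j, V3=-3.561+3.018j
aux → i_V1=-1.398+1.059j

-0.1860-0.02156j A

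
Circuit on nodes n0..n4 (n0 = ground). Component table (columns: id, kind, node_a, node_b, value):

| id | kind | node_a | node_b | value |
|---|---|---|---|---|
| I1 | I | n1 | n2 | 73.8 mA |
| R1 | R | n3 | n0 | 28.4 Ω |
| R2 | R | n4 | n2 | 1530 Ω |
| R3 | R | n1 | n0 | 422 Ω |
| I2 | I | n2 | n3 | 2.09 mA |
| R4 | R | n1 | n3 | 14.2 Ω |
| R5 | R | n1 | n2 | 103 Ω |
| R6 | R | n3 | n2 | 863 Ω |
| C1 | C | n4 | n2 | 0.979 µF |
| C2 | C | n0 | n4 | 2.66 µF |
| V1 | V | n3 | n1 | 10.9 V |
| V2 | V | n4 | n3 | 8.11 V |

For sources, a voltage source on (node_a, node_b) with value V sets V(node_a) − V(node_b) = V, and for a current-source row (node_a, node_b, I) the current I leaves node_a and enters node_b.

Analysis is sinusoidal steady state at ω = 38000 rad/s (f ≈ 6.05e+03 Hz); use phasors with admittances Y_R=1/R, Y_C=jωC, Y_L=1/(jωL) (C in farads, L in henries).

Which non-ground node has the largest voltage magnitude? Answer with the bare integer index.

MNA unknowns: 4 node voltages V₁..V_4 plus 2 source currents (V1, V2)
I1: z[1]−=0.0738, z[2]+=0.0738
R1: Y=0.03521+0.000j on G[3,0]
R2: Y=0.0006536+0.000j on G[4,2]
R3: Y=0.002370+0.000j on G[1,0]
I2: z[2]−=0.00209, z[3]+=0.00209
R4: Y=0.07042+0.000j on G[1,3]
R5: Y=0.009709+0.000j on G[1,2]
R6: Y=0.001159+0.000j on G[3,2]
C1: Y=0.000+0.03720j on G[4,2]
C2: Y=0.000+0.1011j on G[0,4]
V1: row V3−V1=10.9, i_V1 at 3,1
V2: row V4−V3=8.11, i_V2 at 4,3
solve → V1=-17.94-2.874j, V2=0.1398+0.1250j, V3=-7.042-2.874j, V4=1.068-2.874j
aux → i_V1=-0.9119-0.03592j, i_V2=-0.4026-0.1406j

1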